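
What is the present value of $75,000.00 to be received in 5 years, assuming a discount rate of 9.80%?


Present value formula: PV = FV / (1 + r)^t
PV = $75,000.00 / (1 + 0.098)^5
PV = $75,000.00 / 1.5959221
PV = $46,994.77

PV = FV / (1 + r)^t = $46,994.77


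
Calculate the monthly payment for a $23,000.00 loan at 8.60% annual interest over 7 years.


Loan payment formula: PMT = PV × r / (1 − (1 + r)^(−n))
Monthly rate r = 0.086/12 ≈ 0.00716667, n = 84 months
Denominator: 1 − (1 + 0.086/12)^(−84) = 0.451108
PMT = $23,000.00 × (0.086/12) / 0.451108
PMT = $365.40 per month

PMT = PV × r / (1-(1+r)^(-n)) = $365.40/month


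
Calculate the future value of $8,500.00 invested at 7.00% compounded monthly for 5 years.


Compound interest formula: A = P(1 + r/n)^(nt)
A = $8,500.00 × (1 + 0.07/12)^(12 × 5)
Growth factor: (1 + 0.07/12)^60 = 1.417625
A = $8,500.00 × 1.417625
A = $12,049.81

A = P(1 + r/n)^(nt) = $12,049.81


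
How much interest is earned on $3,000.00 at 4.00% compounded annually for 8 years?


Compound interest earned = final amount − principal.
A = P(1 + r/n)^(nt) = $3,000.00 × (1 + 0.04/1)^(1 × 8) = $4,105.71
Interest = A − P = $4,105.71 − $3,000.00 = $1,105.71

Interest = A - P = $1,105.71


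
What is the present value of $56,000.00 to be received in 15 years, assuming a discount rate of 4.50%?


Present value formula: PV = FV / (1 + r)^t
PV = $56,000.00 / (1 + 0.045)^15
PV = $56,000.00 / 1.93528244
PV = $28,936.34

PV = FV / (1 + r)^t = $28,936.34


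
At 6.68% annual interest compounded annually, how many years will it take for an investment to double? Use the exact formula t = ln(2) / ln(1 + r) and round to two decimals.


Doubling condition: (1 + r)^t = 2
Take ln of both sides: t × ln(1 + r) = ln(2)
t = ln(2) / ln(1 + r)
t = 0.693147 / 0.064664
t = 10.72

t = ln(2) / ln(1 + r) = 10.72 years


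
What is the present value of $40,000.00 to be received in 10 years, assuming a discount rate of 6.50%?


Present value formula: PV = FV / (1 + r)^t
PV = $40,000.00 / (1 + 0.065)^10
PV = $40,000.00 / 1.8771375
PV = $21,309.04

PV = FV / (1 + r)^t = $21,309.04


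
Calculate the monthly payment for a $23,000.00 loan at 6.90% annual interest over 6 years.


Loan payment formula: PMT = PV × r / (1 − (1 + r)^(−n))
Monthly rate r = 0.069/12 = 0.00575, n = 72 months
Denominator: 1 − (1 + 0.069/12)^(−72) = 0.338215
PMT = $23,000.00 × (0.069/12) / 0.338215
PMT = $391.02 per month

PMT = PV × r / (1-(1+r)^(-n)) = $391.02/month


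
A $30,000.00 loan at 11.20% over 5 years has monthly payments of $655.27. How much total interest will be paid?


Total paid over the life of the loan = PMT × n.
Total paid = $655.27 × 60 = $39,316.20
Total interest = total paid − principal = $39,316.20 − $30,000.00 = $9,316.20

Total interest = (PMT × n) - PV = $9,316.20


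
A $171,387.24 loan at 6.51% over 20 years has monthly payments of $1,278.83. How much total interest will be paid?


Total paid over the life of the loan = PMT × n.
Total paid = $1,278.83 × 240 = $306,919.20
Total interest = total paid − principal = $306,919.20 − $171,387.24 = $135,531.96

Total interest = (PMT × n) - PV = $135,531.96


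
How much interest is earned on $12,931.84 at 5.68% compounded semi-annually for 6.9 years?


Compound interest earned = final amount − principal.
A = P(1 + r/n)^(nt) = $12,931.84 × (1 + 0.0568/2)^(2 × 6.9) = $19,032.54
Interest = A − P = $19,032.54 − $12,931.84 = $6,100.70

Interest = A - P = $6,100.70


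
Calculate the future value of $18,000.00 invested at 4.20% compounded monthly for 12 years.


Compound interest formula: A = P(1 + r/n)^(nt)
A = $18,000.00 × (1 + 0.042/12)^(12 × 12)
Growth factor: (1 + 0.042/12)^144 = 1.6538734
A = $18,000.00 × 1.6538734
A = $29,769.72

A = P(1 + r/n)^(nt) = $29,769.72


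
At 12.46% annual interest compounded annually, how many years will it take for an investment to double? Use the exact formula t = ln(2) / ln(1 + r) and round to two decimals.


Doubling condition: (1 + r)^t = 2
Take ln of both sides: t × ln(1 + r) = ln(2)
t = ln(2) / ln(1 + r)
t = 0.693147 / 0.117427
t = 5.90

t = ln(2) / ln(1 + r) = 5.90 years


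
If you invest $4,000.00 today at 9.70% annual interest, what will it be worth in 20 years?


Future value formula: FV = PV × (1 + r)^t
FV = $4,000.00 × (1 + 0.097)^20
FV = $4,000.00 × 6.369899
FV = $25,479.60

FV = PV × (1 + r)^t = $25,479.60


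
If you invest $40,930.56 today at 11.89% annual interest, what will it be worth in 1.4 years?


Future value formula: FV = PV × (1 + r)^t
FV = $40,930.56 × (1 + 0.1189)^1.4
FV = $40,930.56 × 1.1703285
FV = $47,902.20

FV = PV × (1 + r)^t = $47,902.20


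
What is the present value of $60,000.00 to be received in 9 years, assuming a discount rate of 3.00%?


Present value formula: PV = FV / (1 + r)^t
PV = $60,000.00 / (1 + 0.03)^9
PV = $60,000.00 / 1.3047732
PV = $45,985.00

PV = FV / (1 + r)^t = $45,985.00


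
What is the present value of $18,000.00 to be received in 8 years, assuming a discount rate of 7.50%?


Present value formula: PV = FV / (1 + r)^t
PV = $18,000.00 / (1 + 0.075)^8
PV = $18,000.00 / 1.783478
PV = $10,092.64

PV = FV / (1 + r)^t = $10,092.64


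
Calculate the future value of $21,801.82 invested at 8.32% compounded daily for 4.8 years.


Compound interest formula: A = P(1 + r/n)^(nt)
A = $21,801.82 × (1 + 0.0832/365)^(365 × 4.8)
Growth factor: (1 + 0.0832/365)^1752 = 1.4908024
A = $21,801.82 × 1.4908024
A = $32,502.21

A = P(1 + r/n)^(nt) = $32,502.21


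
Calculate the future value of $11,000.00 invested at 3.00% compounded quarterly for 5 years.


Compound interest formula: A = P(1 + r/n)^(nt)
A = $11,000.00 × (1 + 0.03/4)^(4 × 5)
Growth factor: (1 + 0.03/4)^20 = 1.1611841
A = $11,000.00 × 1.1611841
A = $12,773.03

A = P(1 + r/n)^(nt) = $12,773.03


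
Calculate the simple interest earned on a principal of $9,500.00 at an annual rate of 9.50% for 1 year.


Simple interest formula: I = P × r × t
I = $9,500.00 × 0.095 × 1
I = $902.50

I = P × r × t = $902.50


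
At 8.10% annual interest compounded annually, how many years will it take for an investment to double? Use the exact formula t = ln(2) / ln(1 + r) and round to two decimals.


Doubling condition: (1 + r)^t = 2
Take ln of both sides: t × ln(1 + r) = ln(2)
t = ln(2) / ln(1 + r)
t = 0.693147 / 0.077887
t = 8.90

t = ln(2) / ln(1 + r) = 8.90 years


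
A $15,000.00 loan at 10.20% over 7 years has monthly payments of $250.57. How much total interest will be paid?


Total paid over the life of the loan = PMT × n.
Total paid = $250.57 × 84 = $21,047.88
Total interest = total paid − principal = $21,047.88 − $15,000.00 = $6,047.88

Total interest = (PMT × n) - PV = $6,047.88


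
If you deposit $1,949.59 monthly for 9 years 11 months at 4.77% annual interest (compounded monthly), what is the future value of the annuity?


Future value of an ordinary annuity: FV = PMT × ((1 + r)^n − 1) / r
Monthly rate r = 0.0477/12 = 0.003975, n = 119
FV = $1,949.59 × ((1 + 0.0477/12)^119 − 1) / (0.0477/12)
FV = $1,949.59 × 151.783000
FV = $295,914.62

FV = PMT × ((1+r)^n - 1)/r = $295,914.62


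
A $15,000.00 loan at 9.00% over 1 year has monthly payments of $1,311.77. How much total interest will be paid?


Total paid over the life of the loan = PMT × n.
Total paid = $1,311.77 × 12 = $15,741.24
Total interest = total paid − principal = $15,741.24 − $15,000.00 = $741.24

Total interest = (PMT × n) - PV = $741.24


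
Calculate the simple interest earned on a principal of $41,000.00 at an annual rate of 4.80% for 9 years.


Simple interest formula: I = P × r × t
I = $41,000.00 × 0.048 × 9
I = $17,712.00

I = P × r × t = $17,712.00


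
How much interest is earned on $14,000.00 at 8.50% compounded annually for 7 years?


Compound interest earned = final amount − principal.
A = P(1 + r/n)^(nt) = $14,000.00 × (1 + 0.085/1)^(1 × 7) = $24,781.99
Interest = A − P = $24,781.99 − $14,000.00 = $10,781.99

Interest = A - P = $10,781.99


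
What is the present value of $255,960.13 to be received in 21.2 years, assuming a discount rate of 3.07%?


Present value formula: PV = FV / (1 + r)^t
PV = $255,960.13 / (1 + 0.0307)^21.2
PV = $255,960.13 / 1.8984722
PV = $134,824.27

PV = FV / (1 + r)^t = $134,824.27


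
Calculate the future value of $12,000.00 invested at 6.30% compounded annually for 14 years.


Compound interest formula: A = P(1 + r/n)^(nt)
A = $12,000.00 × (1 + 0.063/1)^(1 × 14)
Growth factor: (1 + 0.063/1)^14 = 2.3521537
A = $12,000.00 × 2.3521537
A = $28,225.84

A = P(1 + r/n)^(nt) = $28,225.84


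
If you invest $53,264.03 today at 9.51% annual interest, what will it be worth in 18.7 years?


Future value formula: FV = PV × (1 + r)^t
FV = $53,264.03 × (1 + 0.0951)^18.7
FV = $53,264.03 × 5.4674607
FV = $291,218.99

FV = PV × (1 + r)^t = $291,218.99


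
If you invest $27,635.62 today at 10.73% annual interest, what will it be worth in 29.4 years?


Future value formula: FV = PV × (1 + r)^t
FV = $27,635.62 × (1 + 0.1073)^29.4
FV = $27,635.62 × 20.017038
FV = $553,183.26

FV = PV × (1 + r)^t = $553,183.26


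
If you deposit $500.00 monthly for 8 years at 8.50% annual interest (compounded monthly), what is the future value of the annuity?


Future value of an ordinary annuity: FV = PMT × ((1 + r)^n − 1) / r
Monthly rate r = 0.085/12 ≈ 0.00708333, n = 96
FV = $500.00 × ((1 + 0.085/12)^96 − 1) / (0.085/12)
FV = $500.00 × 136.821455
FV = $68,410.73

FV = PMT × ((1+r)^n - 1)/r = $68,410.73


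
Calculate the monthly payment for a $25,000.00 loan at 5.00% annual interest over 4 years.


Loan payment formula: PMT = PV × r / (1 − (1 + r)^(−n))
Monthly rate r = 0.05/12 ≈ 0.00416667, n = 48 months
Denominator: 1 − (1 + 0.05/12)^(−48) = 0.180929
PMT = $25,000.00 × (0.05/12) / 0.180929
PMT = $575.73 per month

PMT = PV × r / (1-(1+r)^(-n)) = $575.73/month


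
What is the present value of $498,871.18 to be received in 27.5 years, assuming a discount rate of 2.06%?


Present value formula: PV = FV / (1 + r)^t
PV = $498,871.18 / (1 + 0.0206)^27.5
PV = $498,871.18 / 1.7519754
PV = $284,747.82

PV = FV / (1 + r)^t = $284,747.82


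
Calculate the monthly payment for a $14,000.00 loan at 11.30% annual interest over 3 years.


Loan payment formula: PMT = PV × r / (1 − (1 + r)^(−n))
Monthly rate r = 0.113/12 ≈ 0.00941667, n = 36 months
Denominator: 1 − (1 + 0.113/12)^(−36) = 0.286387
PMT = $14,000.00 × (0.113/12) / 0.286387
PMT = $460.33 per month

PMT = PV × r / (1-(1+r)^(-n)) = $460.33/month


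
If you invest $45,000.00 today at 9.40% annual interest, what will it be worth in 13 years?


Future value formula: FV = PV × (1 + r)^t
FV = $45,000.00 × (1 + 0.094)^13
FV = $45,000.00 × 3.2153273
FV = $144,689.73

FV = PV × (1 + r)^t = $144,689.73


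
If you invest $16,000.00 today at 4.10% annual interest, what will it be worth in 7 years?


Future value formula: FV = PV × (1 + r)^t
FV = $16,000.00 × (1 + 0.041)^7
FV = $16,000.00 × 1.3248146
FV = $21,197.03

FV = PV × (1 + r)^t = $21,197.03


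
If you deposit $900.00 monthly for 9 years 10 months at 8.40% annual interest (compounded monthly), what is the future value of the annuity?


Future value of an ordinary annuity: FV = PMT × ((1 + r)^n − 1) / r
Monthly rate r = 0.084/12 = 0.007, n = 118
FV = $900.00 × ((1 + 0.084/12)^118 − 1) / (0.084/12)
FV = $900.00 × 182.514339
FV = $164,262.91

FV = PMT × ((1+r)^n - 1)/r = $164,262.91


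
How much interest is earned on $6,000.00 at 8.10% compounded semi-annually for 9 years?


Compound interest earned = final amount − principal.
A = P(1 + r/n)^(nt) = $6,000.00 × (1 + 0.081/2)^(2 × 9) = $12,260.52
Interest = A − P = $12,260.52 − $6,000.00 = $6,260.52

Interest = A - P = $6,260.52


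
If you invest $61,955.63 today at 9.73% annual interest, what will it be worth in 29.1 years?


Future value formula: FV = PV × (1 + r)^t
FV = $61,955.63 × (1 + 0.0973)^29.1
FV = $61,955.63 × 14.9096873
FV = $923,739.07

FV = PV × (1 + r)^t = $923,739.07


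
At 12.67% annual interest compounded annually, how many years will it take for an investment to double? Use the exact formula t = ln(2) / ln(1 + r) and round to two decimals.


Doubling condition: (1 + r)^t = 2
Take ln of both sides: t × ln(1 + r) = ln(2)
t = ln(2) / ln(1 + r)
t = 0.693147 / 0.119293
t = 5.81

t = ln(2) / ln(1 + r) = 5.81 years


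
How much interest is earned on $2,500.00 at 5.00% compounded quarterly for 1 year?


Compound interest earned = final amount − principal.
A = P(1 + r/n)^(nt) = $2,500.00 × (1 + 0.05/4)^(4 × 1) = $2,627.36
Interest = A − P = $2,627.36 − $2,500.00 = $127.36

Interest = A - P = $127.36


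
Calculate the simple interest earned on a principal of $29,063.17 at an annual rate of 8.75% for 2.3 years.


Simple interest formula: I = P × r × t
I = $29,063.17 × 0.0875 × 2.3
I = $5,848.96

I = P × r × t = $5,848.96


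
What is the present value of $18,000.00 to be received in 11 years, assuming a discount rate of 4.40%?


Present value formula: PV = FV / (1 + r)^t
PV = $18,000.00 / (1 + 0.044)^11
PV = $18,000.00 / 1.605852
PV = $11,209.00

PV = FV / (1 + r)^t = $11,209.00


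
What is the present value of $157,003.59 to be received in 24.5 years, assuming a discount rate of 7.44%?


Present value formula: PV = FV / (1 + r)^t
PV = $157,003.59 / (1 + 0.0744)^24.5
PV = $157,003.59 / 5.801857
PV = $27,060.92

PV = FV / (1 + r)^t = $27,060.92


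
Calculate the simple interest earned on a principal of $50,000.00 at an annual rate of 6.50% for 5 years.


Simple interest formula: I = P × r × t
I = $50,000.00 × 0.065 × 5
I = $16,250.00

I = P × r × t = $16,250.00


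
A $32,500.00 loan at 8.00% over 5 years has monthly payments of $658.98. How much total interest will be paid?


Total paid over the life of the loan = PMT × n.
Total paid = $658.98 × 60 = $39,538.80
Total interest = total paid − principal = $39,538.80 − $32,500.00 = $7,038.80

Total interest = (PMT × n) - PV = $7,038.80


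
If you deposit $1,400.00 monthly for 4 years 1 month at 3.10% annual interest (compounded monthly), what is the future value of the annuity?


Future value of an ordinary annuity: FV = PMT × ((1 + r)^n − 1) / r
Monthly rate r = 0.031/12 ≈ 0.00258333, n = 49
FV = $1,400.00 × ((1 + 0.031/12)^49 − 1) / (0.031/12)
FV = $1,400.00 × 52.164694
FV = $73,030.57

FV = PMT × ((1+r)^n - 1)/r = $73,030.57


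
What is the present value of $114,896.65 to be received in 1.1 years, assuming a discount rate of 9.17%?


Present value formula: PV = FV / (1 + r)^t
PV = $114,896.65 / (1 + 0.0917)^1.1
PV = $114,896.65 / 1.1013203
PV = $104,326.28

PV = FV / (1 + r)^t = $104,326.28


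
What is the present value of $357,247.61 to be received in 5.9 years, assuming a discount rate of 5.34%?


Present value formula: PV = FV / (1 + r)^t
PV = $357,247.61 / (1 + 0.0534)^5.9
PV = $357,247.61 / 1.3592538
PV = $262,826.27

PV = FV / (1 + r)^t = $262,826.27


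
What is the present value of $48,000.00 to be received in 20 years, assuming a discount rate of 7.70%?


Present value formula: PV = FV / (1 + r)^t
PV = $48,000.00 / (1 + 0.077)^20
PV = $48,000.00 / 4.4087357
PV = $10,887.48

PV = FV / (1 + r)^t = $10,887.48


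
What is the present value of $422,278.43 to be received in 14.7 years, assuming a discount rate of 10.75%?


Present value formula: PV = FV / (1 + r)^t
PV = $422,278.43 / (1 + 0.1075)^14.7
PV = $422,278.43 / 4.485934
PV = $94,133.89

PV = FV / (1 + r)^t = $94,133.89


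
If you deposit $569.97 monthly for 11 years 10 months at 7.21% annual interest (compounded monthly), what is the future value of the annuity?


Future value of an ordinary annuity: FV = PMT × ((1 + r)^n − 1) / r
Monthly rate r = 0.0721/12 ≈ 0.00600833, n = 142
FV = $569.97 × ((1 + 0.0721/12)^142 − 1) / (0.0721/12)
FV = $569.97 × 223.210376
FV = $127,223.22

FV = PMT × ((1+r)^n - 1)/r = $127,223.22


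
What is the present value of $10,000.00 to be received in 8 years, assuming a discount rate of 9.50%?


Present value formula: PV = FV / (1 + r)^t
PV = $10,000.00 / (1 + 0.095)^8
PV = $10,000.00 / 2.066869
PV = $4,838.24

PV = FV / (1 + r)^t = $4,838.24


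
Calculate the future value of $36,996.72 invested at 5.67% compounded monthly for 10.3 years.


Compound interest formula: A = P(1 + r/n)^(nt)
A = $36,996.72 × (1 + 0.0567/12)^(12 × 10.3)
Growth factor: (1 + 0.0567/12)^123.6 = 1.790750
A = $36,996.72 × 1.790750
A = $66,251.88

A = P(1 + r/n)^(nt) = $66,251.88


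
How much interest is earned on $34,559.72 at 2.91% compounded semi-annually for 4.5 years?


Compound interest earned = final amount − principal.
A = P(1 + r/n)^(nt) = $34,559.72 × (1 + 0.0291/2)^(2 × 4.5) = $39,357.85
Interest = A − P = $39,357.85 − $34,559.72 = $4,798.13

Interest = A - P = $4,798.13


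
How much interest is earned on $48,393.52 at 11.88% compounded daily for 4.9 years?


Compound interest earned = final amount − principal.
A = P(1 + r/n)^(nt) = $48,393.52 × (1 + 0.1188/365)^(365 × 4.9) = $86,607.91
Interest = A − P = $86,607.91 − $48,393.52 = $38,214.39

Interest = A - P = $38,214.39


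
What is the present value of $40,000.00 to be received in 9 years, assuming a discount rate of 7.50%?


Present value formula: PV = FV / (1 + r)^t
PV = $40,000.00 / (1 + 0.075)^9
PV = $40,000.00 / 1.917239
PV = $20,863.34

PV = FV / (1 + r)^t = $20,863.34


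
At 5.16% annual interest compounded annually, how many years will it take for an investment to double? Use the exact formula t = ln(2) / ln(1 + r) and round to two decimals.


Doubling condition: (1 + r)^t = 2
Take ln of both sides: t × ln(1 + r) = ln(2)
t = ln(2) / ln(1 + r)
t = 0.693147 / 0.050313
t = 13.78

t = ln(2) / ln(1 + r) = 13.78 years


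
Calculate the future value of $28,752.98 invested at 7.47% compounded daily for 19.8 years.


Compound interest formula: A = P(1 + r/n)^(nt)
A = $28,752.98 × (1 + 0.0747/365)^(365 × 19.8)
Growth factor: (1 + 0.0747/365)^7227 = 4.3881541
A = $28,752.98 × 4.3881541
A = $126,172.51

A = P(1 + r/n)^(nt) = $126,172.51


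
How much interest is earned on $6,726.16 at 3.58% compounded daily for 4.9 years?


Compound interest earned = final amount − principal.
A = P(1 + r/n)^(nt) = $6,726.16 × (1 + 0.0358/365)^(365 × 4.9) = $8,015.81
Interest = A − P = $8,015.81 − $6,726.16 = $1,289.65

Interest = A - P = $1,289.65


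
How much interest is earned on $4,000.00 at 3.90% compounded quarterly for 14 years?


Compound interest earned = final amount − principal.
A = P(1 + r/n)^(nt) = $4,000.00 × (1 + 0.039/4)^(4 × 14) = $6,887.10
Interest = A − P = $6,887.10 − $4,000.00 = $2,887.10

Interest = A - P = $2,887.10


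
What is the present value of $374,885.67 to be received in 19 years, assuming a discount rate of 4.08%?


Present value formula: PV = FV / (1 + r)^t
PV = $374,885.67 / (1 + 0.0408)^19
PV = $374,885.67 / 2.1378557
PV = $175,355.93

PV = FV / (1 + r)^t = $175,355.93


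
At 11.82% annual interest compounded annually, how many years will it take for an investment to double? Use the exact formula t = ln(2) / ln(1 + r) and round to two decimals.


Doubling condition: (1 + r)^t = 2
Take ln of both sides: t × ln(1 + r) = ln(2)
t = ln(2) / ln(1 + r)
t = 0.693147 / 0.111720
t = 6.20

t = ln(2) / ln(1 + r) = 6.20 years


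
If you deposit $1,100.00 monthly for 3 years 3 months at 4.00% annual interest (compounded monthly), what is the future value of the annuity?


Future value of an ordinary annuity: FV = PMT × ((1 + r)^n − 1) / r
Monthly rate r = 0.04/12 ≈ 0.00333333, n = 39
FV = $1,100.00 × ((1 + 0.04/12)^39 − 1) / (0.04/12)
FV = $1,100.00 × 41.574663
FV = $45,732.13

FV = PMT × ((1+r)^n - 1)/r = $45,732.13


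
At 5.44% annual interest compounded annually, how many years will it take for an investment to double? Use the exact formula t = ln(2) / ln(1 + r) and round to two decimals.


Doubling condition: (1 + r)^t = 2
Take ln of both sides: t × ln(1 + r) = ln(2)
t = ln(2) / ln(1 + r)
t = 0.693147 / 0.052972
t = 13.09

t = ln(2) / ln(1 + r) = 13.09 years


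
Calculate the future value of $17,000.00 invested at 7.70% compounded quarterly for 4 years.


Compound interest formula: A = P(1 + r/n)^(nt)
A = $17,000.00 × (1 + 0.077/4)^(4 × 4)
Growth factor: (1 + 0.077/4)^16 = 1.356724
A = $17,000.00 × 1.356724
A = $23,064.31

A = P(1 + r/n)^(nt) = $23,064.31


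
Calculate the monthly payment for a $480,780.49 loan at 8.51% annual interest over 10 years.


Loan payment formula: PMT = PV × r / (1 − (1 + r)^(−n))
Monthly rate r = 0.0851/12 ≈ 0.00709167, n = 120 months
Denominator: 1 − (1 + 0.0851/12)^(−120) = 0.571728
PMT = $480,780.49 × (0.0851/12) / 0.571728
PMT = $5,963.56 per month

PMT = PV × r / (1-(1+r)^(-n)) = $5,963.56/month


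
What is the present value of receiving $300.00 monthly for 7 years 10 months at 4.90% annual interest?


Present value of an ordinary annuity: PV = PMT × (1 − (1 + r)^(−n)) / r
Monthly rate r = 0.049/12 ≈ 0.00408333, n = 94
PV = $300.00 × (1 − (1 + 0.049/12)^(−94)) / (0.049/12)
PV = $300.00 × 77.932021
PV = $23,379.61

PV = PMT × (1-(1+r)^(-n))/r = $23,379.61


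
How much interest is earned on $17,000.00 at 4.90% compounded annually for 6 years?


Compound interest earned = final amount − principal.
A = P(1 + r/n)^(nt) = $17,000.00 × (1 + 0.049/1)^(1 × 6) = $22,651.75
Interest = A − P = $22,651.75 − $17,000.00 = $5,651.75

Interest = A - P = $5,651.75


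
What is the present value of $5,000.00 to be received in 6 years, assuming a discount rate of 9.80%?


Present value formula: PV = FV / (1 + r)^t
PV = $5,000.00 / (1 + 0.098)^6
PV = $5,000.00 / 1.752323
PV = $2,853.36

PV = FV / (1 + r)^t = $2,853.36


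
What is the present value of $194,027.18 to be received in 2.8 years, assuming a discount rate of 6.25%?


Present value formula: PV = FV / (1 + r)^t
PV = $194,027.18 / (1 + 0.0625)^2.8
PV = $194,027.18 / 1.1850073
PV = $163,735.01

PV = FV / (1 + r)^t = $163,735.01


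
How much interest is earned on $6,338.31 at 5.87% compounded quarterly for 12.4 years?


Compound interest earned = final amount − principal.
A = P(1 + r/n)^(nt) = $6,338.31 × (1 + 0.0587/4)^(4 × 12.4) = $13,055.42
Interest = A − P = $13,055.42 − $6,338.31 = $6,717.11

Interest = A - P = $6,717.11


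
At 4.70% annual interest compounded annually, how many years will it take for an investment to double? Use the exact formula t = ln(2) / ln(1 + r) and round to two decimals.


Doubling condition: (1 + r)^t = 2
Take ln of both sides: t × ln(1 + r) = ln(2)
t = ln(2) / ln(1 + r)
t = 0.693147 / 0.045929
t = 15.09

t = ln(2) / ln(1 + r) = 15.09 years


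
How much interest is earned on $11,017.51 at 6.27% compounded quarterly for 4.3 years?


Compound interest earned = final amount − principal.
A = P(1 + r/n)^(nt) = $11,017.51 × (1 + 0.0627/4)^(4 × 4.3) = $14,396.78
Interest = A − P = $14,396.78 − $11,017.51 = $3,379.27

Interest = A - P = $3,379.27


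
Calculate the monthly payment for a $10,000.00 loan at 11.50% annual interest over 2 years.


Loan payment formula: PMT = PV × r / (1 − (1 + r)^(−n))
Monthly rate r = 0.115/12 ≈ 0.00958333, n = 24 months
Denominator: 1 − (1 + 0.115/12)^(−24) = 0.204596
PMT = $10,000.00 × (0.115/12) / 0.204596
PMT = $468.40 per month

PMT = PV × r / (1-(1+r)^(-n)) = $468.40/month


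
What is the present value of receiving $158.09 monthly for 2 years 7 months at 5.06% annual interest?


Present value of an ordinary annuity: PV = PMT × (1 − (1 + r)^(−n)) / r
Monthly rate r = 0.0506/12 ≈ 0.00421667, n = 31
PV = $158.09 × (1 − (1 + 0.0506/12)^(−31)) / (0.0506/12)
PV = $158.09 × 29.002166
PV = $4,584.95

PV = PMT × (1-(1+r)^(-n))/r = $4,584.95


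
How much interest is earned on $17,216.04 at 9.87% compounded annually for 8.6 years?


Compound interest earned = final amount − principal.
A = P(1 + r/n)^(nt) = $17,216.04 × (1 + 0.0987/1)^(1 × 8.6) = $38,680.65
Interest = A − P = $38,680.65 − $17,216.04 = $21,464.61

Interest = A - P = $21,464.61


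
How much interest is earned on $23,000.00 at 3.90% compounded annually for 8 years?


Compound interest earned = final amount − principal.
A = P(1 + r/n)^(nt) = $23,000.00 × (1 + 0.039/1)^(1 × 8) = $31,235.77
Interest = A − P = $31,235.77 − $23,000.00 = $8,235.77

Interest = A - P = $8,235.77


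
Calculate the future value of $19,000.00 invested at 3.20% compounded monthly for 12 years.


Compound interest formula: A = P(1 + r/n)^(nt)
A = $19,000.00 × (1 + 0.032/12)^(12 × 12)
Growth factor: (1 + 0.032/12)^144 = 1.4673953
A = $19,000.00 × 1.4673953
A = $27,880.51

A = P(1 + r/n)^(nt) = $27,880.51


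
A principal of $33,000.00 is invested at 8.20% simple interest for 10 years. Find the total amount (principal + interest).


Total amount formula: A = P(1 + rt) = P + P·r·t
Interest: I = P × r × t = $33,000.00 × 0.082 × 10 = $27,060.00
A = P + I = $33,000.00 + $27,060.00 = $60,060.00

A = P + I = P(1 + rt) = $60,060.00


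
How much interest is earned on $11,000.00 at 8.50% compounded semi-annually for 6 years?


Compound interest earned = final amount − principal.
A = P(1 + r/n)^(nt) = $11,000.00 × (1 + 0.085/2)^(2 × 6) = $18,126.14
Interest = A − P = $18,126.14 − $11,000.00 = $7,126.14

Interest = A - P = $7,126.14


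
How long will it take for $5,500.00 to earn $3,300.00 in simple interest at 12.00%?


Rearrange the simple interest formula for t:
I = P × r × t  ⇒  t = I / (P × r)
t = $3,300.00 / ($5,500.00 × 0.12)
t = 5

t = I/(P×r) = 5 years


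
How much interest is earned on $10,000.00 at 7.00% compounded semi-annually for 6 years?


Compound interest earned = final amount − principal.
A = P(1 + r/n)^(nt) = $10,000.00 × (1 + 0.07/2)^(2 × 6) = $15,110.69
Interest = A − P = $15,110.69 − $10,000.00 = $5,110.69

Interest = A - P = $5,110.69


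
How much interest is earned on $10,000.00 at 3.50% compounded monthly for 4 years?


Compound interest earned = final amount − principal.
A = P(1 + r/n)^(nt) = $10,000.00 × (1 + 0.035/12)^(12 × 4) = $11,500.39
Interest = A − P = $11,500.39 − $10,000.00 = $1,500.39

Interest = A - P = $1,500.39


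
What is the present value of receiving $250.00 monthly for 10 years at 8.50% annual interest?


Present value of an ordinary annuity: PV = PMT × (1 − (1 + r)^(−n)) / r
Monthly rate r = 0.085/12 ≈ 0.00708333, n = 120
PV = $250.00 × (1 − (1 + 0.085/12)^(−120)) / (0.085/12)
PV = $250.00 × 80.654470
PV = $20,163.62

PV = PMT × (1-(1+r)^(-n))/r = $20,163.62


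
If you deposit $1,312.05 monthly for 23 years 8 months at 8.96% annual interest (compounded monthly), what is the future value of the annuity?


Future value of an ordinary annuity: FV = PMT × ((1 + r)^n − 1) / r
Monthly rate r = 0.0896/12 ≈ 0.00746667, n = 284
FV = $1,312.05 × ((1 + 0.0896/12)^284 − 1) / (0.0896/12)
FV = $1,312.05 × 973.684367
FV = $1,277,522.57

FV = PMT × ((1+r)^n - 1)/r = $1,277,522.57


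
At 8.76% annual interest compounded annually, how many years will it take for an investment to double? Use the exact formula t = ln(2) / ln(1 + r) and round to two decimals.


Doubling condition: (1 + r)^t = 2
Take ln of both sides: t × ln(1 + r) = ln(2)
t = ln(2) / ln(1 + r)
t = 0.693147 / 0.083973
t = 8.25

t = ln(2) / ln(1 + r) = 8.25 years


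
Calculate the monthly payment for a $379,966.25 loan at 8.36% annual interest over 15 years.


Loan payment formula: PMT = PV × r / (1 − (1 + r)^(−n))
Monthly rate r = 0.0836/12 ≈ 0.00696667, n = 180 months
Denominator: 1 − (1 + 0.0836/12)^(−180) = 0.713396
PMT = $379,966.25 × (0.0836/12) / 0.713396
PMT = $3,710.56 per month

PMT = PV × r / (1-(1+r)^(-n)) = $3,710.56/month


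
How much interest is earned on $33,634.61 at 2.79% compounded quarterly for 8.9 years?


Compound interest earned = final amount − principal.
A = P(1 + r/n)^(nt) = $33,634.61 × (1 + 0.0279/4)^(4 × 8.9) = $43,077.62
Interest = A − P = $43,077.62 − $33,634.61 = $9,443.01

Interest = A - P = $9,443.01


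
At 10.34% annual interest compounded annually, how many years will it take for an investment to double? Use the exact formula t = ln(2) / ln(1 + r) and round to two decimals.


Doubling condition: (1 + r)^t = 2
Take ln of both sides: t × ln(1 + r) = ln(2)
t = ln(2) / ln(1 + r)
t = 0.693147 / 0.098396
t = 7.04

t = ln(2) / ln(1 + r) = 7.04 years


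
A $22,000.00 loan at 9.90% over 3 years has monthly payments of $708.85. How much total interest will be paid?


Total paid over the life of the loan = PMT × n.
Total paid = $708.85 × 36 = $25,518.60
Total interest = total paid − principal = $25,518.60 − $22,000.00 = $3,518.60

Total interest = (PMT × n) - PV = $3,518.60


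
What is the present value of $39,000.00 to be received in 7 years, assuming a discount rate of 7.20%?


Present value formula: PV = FV / (1 + r)^t
PV = $39,000.00 / (1 + 0.072)^7
PV = $39,000.00 / 1.6269099
PV = $23,971.83

PV = FV / (1 + r)^t = $23,971.83


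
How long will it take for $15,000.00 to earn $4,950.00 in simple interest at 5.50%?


Rearrange the simple interest formula for t:
I = P × r × t  ⇒  t = I / (P × r)
t = $4,950.00 / ($15,000.00 × 0.055)
t = 6

t = I/(P×r) = 6 years


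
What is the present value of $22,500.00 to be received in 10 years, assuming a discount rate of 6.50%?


Present value formula: PV = FV / (1 + r)^t
PV = $22,500.00 / (1 + 0.065)^10
PV = $22,500.00 / 1.877137
PV = $11,986.34

PV = FV / (1 + r)^t = $11,986.34


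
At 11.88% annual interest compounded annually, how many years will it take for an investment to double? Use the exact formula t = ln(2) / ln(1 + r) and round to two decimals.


Doubling condition: (1 + r)^t = 2
Take ln of both sides: t × ln(1 + r) = ln(2)
t = ln(2) / ln(1 + r)
t = 0.693147 / 0.112257
t = 6.17

t = ln(2) / ln(1 + r) = 6.17 years


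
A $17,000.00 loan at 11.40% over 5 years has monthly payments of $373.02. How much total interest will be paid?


Total paid over the life of the loan = PMT × n.
Total paid = $373.02 × 60 = $22,381.20
Total interest = total paid − principal = $22,381.20 − $17,000.00 = $5,381.20

Total interest = (PMT × n) - PV = $5,381.20


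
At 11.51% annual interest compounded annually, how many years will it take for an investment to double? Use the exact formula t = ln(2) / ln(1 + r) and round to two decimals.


Doubling condition: (1 + r)^t = 2
Take ln of both sides: t × ln(1 + r) = ln(2)
t = ln(2) / ln(1 + r)
t = 0.693147 / 0.108944
t = 6.36

t = ln(2) / ln(1 + r) = 6.36 years


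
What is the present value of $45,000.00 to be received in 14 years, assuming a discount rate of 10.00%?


Present value formula: PV = FV / (1 + r)^t
PV = $45,000.00 / (1 + 0.1)^14
PV = $45,000.00 / 3.797498
PV = $11,849.91

PV = FV / (1 + r)^t = $11,849.91


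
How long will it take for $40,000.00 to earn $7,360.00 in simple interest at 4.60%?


Rearrange the simple interest formula for t:
I = P × r × t  ⇒  t = I / (P × r)
t = $7,360.00 / ($40,000.00 × 0.046)
t = 4

t = I/(P×r) = 4 years


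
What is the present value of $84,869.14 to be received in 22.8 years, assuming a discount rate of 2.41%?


Present value formula: PV = FV / (1 + r)^t
PV = $84,869.14 / (1 + 0.0241)^22.8
PV = $84,869.14 / 1.7210994
PV = $49,311.00

PV = FV / (1 + r)^t = $49,311.00


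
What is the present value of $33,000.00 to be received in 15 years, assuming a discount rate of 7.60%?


Present value formula: PV = FV / (1 + r)^t
PV = $33,000.00 / (1 + 0.076)^15
PV = $33,000.00 / 3.000434
PV = $10,998.41

PV = FV / (1 + r)^t = $10,998.41


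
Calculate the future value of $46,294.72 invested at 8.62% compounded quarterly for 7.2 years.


Compound interest formula: A = P(1 + r/n)^(nt)
A = $46,294.72 × (1 + 0.0862/4)^(4 × 7.2)
Growth factor: (1 + 0.0862/4)^28.8 = 1.847895
A = $46,294.72 × 1.847895
A = $85,547.78

A = P(1 + r/n)^(nt) = $85,547.78


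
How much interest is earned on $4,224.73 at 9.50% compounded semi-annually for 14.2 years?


Compound interest earned = final amount − principal.
A = P(1 + r/n)^(nt) = $4,224.73 × (1 + 0.095/2)^(2 × 14.2) = $15,782.41
Interest = A − P = $15,782.41 − $4,224.73 = $11,557.68

Interest = A - P = $11,557.68


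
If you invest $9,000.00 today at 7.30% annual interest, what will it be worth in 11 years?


Future value formula: FV = PV × (1 + r)^t
FV = $9,000.00 × (1 + 0.073)^11
FV = $9,000.00 × 2.170686
FV = $19,536.17

FV = PV × (1 + r)^t = $19,536.17


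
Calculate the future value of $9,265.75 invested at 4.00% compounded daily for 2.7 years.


Compound interest formula: A = P(1 + r/n)^(nt)
A = $9,265.75 × (1 + 0.04/365)^(365 × 2.7)
Growth factor: (1 + 0.04/365)^985.5 = 1.114041
A = $9,265.75 × 1.114041
A = $10,322.43

A = P(1 + r/n)^(nt) = $10,322.43


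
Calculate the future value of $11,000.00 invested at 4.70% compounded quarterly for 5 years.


Compound interest formula: A = P(1 + r/n)^(nt)
A = $11,000.00 × (1 + 0.047/4)^(4 × 5)
Growth factor: (1 + 0.047/4)^20 = 1.263177
A = $11,000.00 × 1.263177
A = $13,894.95

A = P(1 + r/n)^(nt) = $13,894.95


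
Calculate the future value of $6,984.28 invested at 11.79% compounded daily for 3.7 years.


Compound interest formula: A = P(1 + r/n)^(nt)
A = $6,984.28 × (1 + 0.1179/365)^(365 × 3.7)
Growth factor: (1 + 0.1179/365)^1350.5 = 1.5467556
A = $6,984.28 × 1.5467556
A = $10,802.97

A = P(1 + r/n)^(nt) = $10,802.97


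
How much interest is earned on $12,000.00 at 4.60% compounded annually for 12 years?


Compound interest earned = final amount − principal.
A = P(1 + r/n)^(nt) = $12,000.00 × (1 + 0.046/1)^(1 × 12) = $20,585.50
Interest = A − P = $20,585.50 − $12,000.00 = $8,585.50

Interest = A - P = $8,585.50


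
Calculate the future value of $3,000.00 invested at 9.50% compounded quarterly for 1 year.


Compound interest formula: A = P(1 + r/n)^(nt)
A = $3,000.00 × (1 + 0.095/4)^(4 × 1)
Growth factor: (1 + 0.095/4)^4 = 1.098438
A = $3,000.00 × 1.098438
A = $3,295.31

A = P(1 + r/n)^(nt) = $3,295.31


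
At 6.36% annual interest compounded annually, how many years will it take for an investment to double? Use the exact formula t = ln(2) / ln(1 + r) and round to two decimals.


Doubling condition: (1 + r)^t = 2
Take ln of both sides: t × ln(1 + r) = ln(2)
t = ln(2) / ln(1 + r)
t = 0.693147 / 0.061659
t = 11.24

t = ln(2) / ln(1 + r) = 11.24 years


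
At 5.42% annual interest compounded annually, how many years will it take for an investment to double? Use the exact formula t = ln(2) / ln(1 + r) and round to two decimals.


Doubling condition: (1 + r)^t = 2
Take ln of both sides: t × ln(1 + r) = ln(2)
t = ln(2) / ln(1 + r)
t = 0.693147 / 0.052782
t = 13.13

t = ln(2) / ln(1 + r) = 13.13 years


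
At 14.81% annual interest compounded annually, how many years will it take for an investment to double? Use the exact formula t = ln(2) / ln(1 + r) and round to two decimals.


Doubling condition: (1 + r)^t = 2
Take ln of both sides: t × ln(1 + r) = ln(2)
t = ln(2) / ln(1 + r)
t = 0.693147 / 0.138108
t = 5.02

t = ln(2) / ln(1 + r) = 5.02 years


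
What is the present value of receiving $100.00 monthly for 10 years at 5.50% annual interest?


Present value of an ordinary annuity: PV = PMT × (1 − (1 + r)^(−n)) / r
Monthly rate r = 0.055/12 ≈ 0.00458333, n = 120
PV = $100.00 × (1 − (1 + 0.055/12)^(−120)) / (0.055/12)
PV = $100.00 × 92.143582
PV = $9,214.36

PV = PMT × (1-(1+r)^(-n))/r = $9,214.36


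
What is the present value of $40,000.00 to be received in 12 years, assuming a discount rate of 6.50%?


Present value formula: PV = FV / (1 + r)^t
PV = $40,000.00 / (1 + 0.065)^12
PV = $40,000.00 / 2.1290962
PV = $18,787.31

PV = FV / (1 + r)^t = $18,787.31


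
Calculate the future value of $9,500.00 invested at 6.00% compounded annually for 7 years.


Compound interest formula: A = P(1 + r/n)^(nt)
A = $9,500.00 × (1 + 0.06/1)^(1 × 7)
Growth factor: (1 + 0.06/1)^7 = 1.5036303
A = $9,500.00 × 1.5036303
A = $14,284.49

A = P(1 + r/n)^(nt) = $14,284.49


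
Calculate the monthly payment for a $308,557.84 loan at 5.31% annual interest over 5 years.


Loan payment formula: PMT = PV × r / (1 − (1 + r)^(−n))
Monthly rate r = 0.0531/12 = 0.004425, n = 60 months
Denominator: 1 − (1 + 0.0531/12)^(−60) = 0.2327283
PMT = $308,557.84 × (0.0531/12) / 0.2327283
PMT = $5,866.79 per month

PMT = PV × r / (1-(1+r)^(-n)) = $5,866.79/month


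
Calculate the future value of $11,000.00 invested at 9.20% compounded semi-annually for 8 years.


Compound interest formula: A = P(1 + r/n)^(nt)
A = $11,000.00 × (1 + 0.092/2)^(2 × 8)
Growth factor: (1 + 0.092/2)^16 = 2.053558
A = $11,000.00 × 2.053558
A = $22,589.14

A = P(1 + r/n)^(nt) = $22,589.14


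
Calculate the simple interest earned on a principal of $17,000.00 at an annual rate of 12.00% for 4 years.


Simple interest formula: I = P × r × t
I = $17,000.00 × 0.12 × 4
I = $8,160.00

I = P × r × t = $8,160.00


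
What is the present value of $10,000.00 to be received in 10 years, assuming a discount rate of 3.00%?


Present value formula: PV = FV / (1 + r)^t
PV = $10,000.00 / (1 + 0.03)^10
PV = $10,000.00 / 1.343916
PV = $7,440.94

PV = FV / (1 + r)^t = $7,440.94


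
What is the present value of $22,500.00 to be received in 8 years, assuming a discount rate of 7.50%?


Present value formula: PV = FV / (1 + r)^t
PV = $22,500.00 / (1 + 0.075)^8
PV = $22,500.00 / 1.783478
PV = $12,615.80

PV = FV / (1 + r)^t = $12,615.80


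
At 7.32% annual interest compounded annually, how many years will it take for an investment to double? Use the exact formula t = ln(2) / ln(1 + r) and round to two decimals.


Doubling condition: (1 + r)^t = 2
Take ln of both sides: t × ln(1 + r) = ln(2)
t = ln(2) / ln(1 + r)
t = 0.693147 / 0.070645
t = 9.81

t = ln(2) / ln(1 + r) = 9.81 years


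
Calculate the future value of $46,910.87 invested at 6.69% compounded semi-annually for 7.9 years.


Compound interest formula: A = P(1 + r/n)^(nt)
A = $46,910.87 × (1 + 0.0669/2)^(2 × 7.9)
Growth factor: (1 + 0.0669/2)^15.8 = 1.6817972
A = $46,910.87 × 1.6817972
A = $78,894.57

A = P(1 + r/n)^(nt) = $78,894.57


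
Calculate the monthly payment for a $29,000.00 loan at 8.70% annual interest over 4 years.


Loan payment formula: PMT = PV × r / (1 − (1 + r)^(−n))
Monthly rate r = 0.087/12 = 0.00725, n = 48 months
Denominator: 1 − (1 + 0.087/12)^(−48) = 0.293014
PMT = $29,000.00 × (0.087/12) / 0.293014
PMT = $717.54 per month

PMT = PV × r / (1-(1+r)^(-n)) = $717.54/month


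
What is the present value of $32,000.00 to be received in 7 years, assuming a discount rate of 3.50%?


Present value formula: PV = FV / (1 + r)^t
PV = $32,000.00 / (1 + 0.035)^7
PV = $32,000.00 / 1.2722793
PV = $25,151.71

PV = FV / (1 + r)^t = $25,151.71


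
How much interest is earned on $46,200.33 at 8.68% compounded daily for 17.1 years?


Compound interest earned = final amount − principal.
A = P(1 + r/n)^(nt) = $46,200.33 × (1 + 0.0868/365)^(365 × 17.1) = $203,790.09
Interest = A − P = $203,790.09 − $46,200.33 = $157,589.76

Interest = A - P = $157,589.76


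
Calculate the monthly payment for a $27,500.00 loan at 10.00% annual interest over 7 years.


Loan payment formula: PMT = PV × r / (1 − (1 + r)^(−n))
Monthly rate r = 0.1/12 ≈ 0.00833333, n = 84 months
Denominator: 1 − (1 + 0.1/12)^(−84) = 0.501972
PMT = $27,500.00 × (0.1/12) / 0.501972
PMT = $456.53 per month

PMT = PV × r / (1-(1+r)^(-n)) = $456.53/month
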